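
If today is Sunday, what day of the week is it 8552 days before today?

Tuesday

Dividing 8552 by 7 gives quotient 1221 and remainder 5.
Sunday − 5 days → Tuesday.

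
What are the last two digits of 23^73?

83

Square-and-reduce mod 100: 23^1≡23, 23^2≡29, 23^4≡41, 23^8≡81, 23^16≡61, 23^32≡21, 23^64≡41.
Since 73 = 1 + 8 + 64 in binary, 23^73 ≡ 23·81·41 ≡ 83 (mod 100).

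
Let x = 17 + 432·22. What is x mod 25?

21

432·22 = 9504.
9504 = 380·25 + 4, so 9504 mod 25 = 4.
(17 + 4) mod 25 = 21.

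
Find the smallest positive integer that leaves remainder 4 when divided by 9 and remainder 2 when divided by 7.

58

x ≡ 2 (mod 7) gives x ∈ {2, 9, 16, 23, 30, 37, 44, 51, …}.
The first of these with x mod 9 = 4 is 58.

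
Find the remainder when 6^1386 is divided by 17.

Successive squares of 6 mod 17: 6^1≡6, 6^2≡2, 6^4≡4, 6^8≡16, 6^16≡1, 6^32≡1, 6^64≡1, 6^128≡1, 6^256≡1, 6^512≡1, 6^1024≡1.
1386 = 2 + 8 + 32 + 64 + 256 + 1024, so 6^1386 ≡ 2·16·1·1·1·1 ≡ 15 (mod 17).

15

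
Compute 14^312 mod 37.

1

Square-and-reduce mod 37: 14^1≡14, 14^2≡11, 14^4≡10, 14^8≡26, 14^16≡10, 14^32≡26, 14^64≡10, 14^128≡26, 14^256≡10.
Since 312 = 8 + 16 + 32 + 256 in binary, 14^312 ≡ 26·10·26·10 ≡ 1 (mod 37).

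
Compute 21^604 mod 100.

81

Successive squares of 21 mod 100: 21^1≡21, 21^2≡41, 21^4≡81, 21^8≡61, 21^16≡21, 21^32≡41, 21^64≡81, 21^128≡61, 21^256≡21, 21^512≡41.
Since 604 = 4 + 8 + 16 + 64 + 512 in binary, 21^604 ≡ 81·61·21·81·41 ≡ 81 (mod 100).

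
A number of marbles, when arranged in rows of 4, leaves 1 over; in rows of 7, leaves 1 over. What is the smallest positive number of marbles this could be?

x ≡ 1 (mod 4) gives x ∈ {1}.
The first of these with x mod 7 = 1 is 1.

1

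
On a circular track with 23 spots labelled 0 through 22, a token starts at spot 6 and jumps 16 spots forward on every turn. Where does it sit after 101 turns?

12

101·16 = 1616.
Dividing 1616 by 23 gives quotient 70 and remainder 6.
(6 + 6) mod 23 = 12.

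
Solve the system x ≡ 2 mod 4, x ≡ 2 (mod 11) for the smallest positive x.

2

x ≡ 2 (mod 4) gives x ∈ {2}.
The first of these with x mod 11 = 2 is 2.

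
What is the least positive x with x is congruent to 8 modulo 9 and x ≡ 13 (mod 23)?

197

x ≡ 8 (mod 9) gives x ∈ {8, 17, 26, 35, 44, 53, 62, 71, …}.
The first of these with x mod 23 = 13 is 197.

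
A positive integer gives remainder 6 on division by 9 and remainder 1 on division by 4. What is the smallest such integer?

Since 4·7 ≡ 1 (mod 9), take x = 1 + 4·((6−1)·7 mod 9) = 1 + 4·8 = 33.
Check: 33 mod 9 = 6, 33 mod 4 = 1.

33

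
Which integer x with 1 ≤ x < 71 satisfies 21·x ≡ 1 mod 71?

44

21·44 = 924 = 13·71 + 1, so 21⁻¹ ≡ 44 (mod 71).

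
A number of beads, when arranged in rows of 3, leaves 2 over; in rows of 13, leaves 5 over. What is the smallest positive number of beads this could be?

5

x ≡ 2 (mod 3) gives x ∈ {2, 5}.
The first of these with x mod 13 = 5 is 5.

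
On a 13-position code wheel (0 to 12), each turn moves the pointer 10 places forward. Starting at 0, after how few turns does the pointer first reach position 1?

10⁻¹ ≡ 4 (mod 13) because 10·4 = 40 = 3·13 + 1.
So x ≡ 4·1 = 4 ≡ 4 (mod 13).
Check: 10·4 = 40 = 3·13 + 1.

4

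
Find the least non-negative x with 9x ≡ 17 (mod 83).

9⁻¹ ≡ 37 (mod 83) because 9·37 = 333 = 4·83 + 1.
Multiplying both sides by 37: x ≡ 37·17 = 629 ≡ 48 (mod 83).

48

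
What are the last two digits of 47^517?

87

By repeated squaring mod 100: 47^1≡47, 47^2≡9, 47^4≡81, 47^8≡61, 47^16≡21, 47^32≡41, 47^64≡81, 47^128≡61, 47^256≡21, 47^512≡41.
517 = 1 + 4 + 512, so 47^517 ≡ 47·81·41 ≡ 87 (mod 100).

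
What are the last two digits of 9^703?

29

Square-and-reduce mod 100: 9^1≡9, 9^2≡81, 9^4≡61, 9^8≡21, 9^16≡41, 9^32≡81, 9^64≡61, 9^128≡21, 9^256≡41, 9^512≡81.
Since 703 = 1 + 2 + 4 + 8 + 16 + 32 + 128 + 512 in binary, 9^703 ≡ 9·81·61·21·41·81·21·81 ≡ 29 (mod 100).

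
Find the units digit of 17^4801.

7

Last digits of 7^n: 7, 9, 3, 1 (period 4).
4801 mod 4 = 1, so the last digit matches 7^1 = 7.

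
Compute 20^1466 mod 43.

Square-and-reduce mod 43: 20^1≡20, 20^2≡13, 20^4≡40, 20^8≡9, 20^16≡38, 20^32≡25, 20^64≡23, 20^128≡13, 20^256≡40, 20^512≡9, 20^1024≡38.
Since 1466 = 2 + 8 + 16 + 32 + 128 + 256 + 1024 in binary, 20^1466 ≡ 13·9·38·25·13·40·38 ≡ 14 (mod 43).

14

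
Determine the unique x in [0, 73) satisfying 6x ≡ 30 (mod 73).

The inverse of 6 mod 73 is 61 (since 6·61 = 366 ≡ 1).
Multiplying both sides by 61: x ≡ 61·30 = 1830 ≡ 5 (mod 73).
Check: 6·5 = 30 = 0·73 + 30.

5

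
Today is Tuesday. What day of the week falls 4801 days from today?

4801 mod 7 = 6 (since 685·7 = 4795).
Tuesday + 6 days → Monday.

Monday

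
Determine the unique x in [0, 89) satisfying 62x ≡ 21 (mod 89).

The inverse of 62 mod 89 is 56 (since 62·56 = 3472 ≡ 1).
Multiplying both sides by 56: x ≡ 56·21 = 1176 ≡ 19 (mod 89).
Check: 62·19 = 1178 = 13·89 + 21.

19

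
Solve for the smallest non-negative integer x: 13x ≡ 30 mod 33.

13⁻¹ ≡ 28 (mod 33) because 13·28 = 364 = 11·33 + 1.
Multiplying both sides by 28: x ≡ 28·30 = 840 ≡ 15 (mod 33).
Check: 13·15 = 195 = 5·33 + 30.

15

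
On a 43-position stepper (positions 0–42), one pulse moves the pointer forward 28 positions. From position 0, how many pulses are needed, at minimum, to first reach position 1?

43 = 1·28 + 15
28 = 1·15 + 13
15 = 1·13 + 2
13 = 6·2 + 1
2 = 2·1 + 0
Back-substituting gives 28·20 ≡ 1 (mod 43).

20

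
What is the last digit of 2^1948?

6

Powers of 2 mod 10 repeat with period 4: 2, 4, 8, 6.
1948 leaves remainder 0 on division by 4, so 2^1948 ends in 6.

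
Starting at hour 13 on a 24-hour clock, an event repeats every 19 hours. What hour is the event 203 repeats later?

6

203·19 = 3857.
3857 mod 24 = 17 (since 160·24 = 3840).
(13 + 17) mod 24 = 6.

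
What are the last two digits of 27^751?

23

Square-and-reduce mod 100: 27^1≡27, 27^2≡29, 27^4≡41, 27^8≡81, 27^16≡61, 27^32≡21, 27^64≡41, 27^128≡81, 27^256≡61, 27^512≡21.
751 = 1 + 2 + 4 + 8 + 32 + 64 + 128 + 512, so 27^751 ≡ 27·29·41·81·21·41·81·21 ≡ 23 (mod 100).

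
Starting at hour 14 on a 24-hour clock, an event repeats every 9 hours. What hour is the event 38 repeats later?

38·9 = 342.
342 mod 24 = 6 (since 14·24 = 336).
(14 + 6) mod 24 = 20.

20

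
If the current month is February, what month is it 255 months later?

255 − 21·12 = 3, so 255 ≡ 3 (mod 12).
February + 3 months → May.

May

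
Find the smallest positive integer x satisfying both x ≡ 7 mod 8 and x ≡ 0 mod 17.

119

Since 17·1 ≡ 1 (mod 8), take x = 0 + 17·((7−0)·1 mod 8) = 0 + 17·7 = 119.
Check: 119 mod 8 = 7, 119 mod 17 = 0.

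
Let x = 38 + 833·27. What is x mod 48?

17

833·27 = 22491.
22491 = 468·48 + 27, so 22491 mod 48 = 27.
(38 + 27) mod 48 = 17.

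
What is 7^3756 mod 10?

1

The units digit of 7^n cycles with period 4: 7, 9, 3, 1, …
3756 mod 4 = 0, so the last digit matches 7^4 = 1.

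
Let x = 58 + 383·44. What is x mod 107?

4

383·44 = 16852.
16852 − 157·107 = 53, so 16852 ≡ 53 (mod 107).
(58 + 53) mod 107 = 4.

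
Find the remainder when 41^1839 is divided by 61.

3

By repeated squaring mod 61: 41^1≡41, 41^2≡34, 41^4≡58, 41^8≡9, 41^16≡20, 41^32≡34, 41^64≡58, 41^128≡9, 41^256≡20, 41^512≡34, 41^1024≡58.
Since 1839 = 1 + 2 + 4 + 8 + 32 + 256 + 512 + 1024 in binary, 41^1839 ≡ 41·34·58·9·34·20·34·58 ≡ 3 (mod 61).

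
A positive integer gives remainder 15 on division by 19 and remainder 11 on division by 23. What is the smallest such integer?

34

x ≡ 15 (mod 19) gives x ∈ {15, 34}.
The first of these with x mod 23 = 11 is 34.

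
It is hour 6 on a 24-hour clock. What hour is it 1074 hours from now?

Dividing 1074 by 24 gives quotient 44 and remainder 18.
(6 + 18) mod 24 = 0.

0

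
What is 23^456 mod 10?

Last digits of 3^n: 3, 9, 7, 1 (period 4).
456 leaves remainder 0 on division by 4, so 23^456 ends in 1.

1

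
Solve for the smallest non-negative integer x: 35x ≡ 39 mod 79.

44

The inverse of 35 mod 79 is 70 (since 35·70 = 2450 ≡ 1).
Multiplying both sides by 70: x ≡ 70·39 = 2730 ≡ 44 (mod 79).
Check: 35·44 = 1540 = 19·79 + 39.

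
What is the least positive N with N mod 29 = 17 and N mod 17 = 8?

365

Since 17·12 ≡ 1 (mod 29), take x = 8 + 17·((17−8)·12 mod 29) = 8 + 17·21 = 365.
Check: 365 mod 29 = 17, 365 mod 17 = 8.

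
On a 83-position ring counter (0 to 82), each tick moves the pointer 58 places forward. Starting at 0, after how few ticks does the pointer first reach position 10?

66

58⁻¹ ≡ 73 (mod 83) because 58·73 = 4234 = 51·83 + 1.
Multiplying both sides by 73: x ≡ 73·10 = 730 ≡ 66 (mod 83).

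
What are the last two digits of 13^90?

49

Square-and-reduce mod 100: 13^1≡13, 13^2≡69, 13^4≡61, 13^8≡21, 13^16≡41, 13^32≡81, 13^64≡61.
Since 90 = 2 + 8 + 16 + 64 in binary, 13^90 ≡ 69·21·41·61 ≡ 49 (mod 100).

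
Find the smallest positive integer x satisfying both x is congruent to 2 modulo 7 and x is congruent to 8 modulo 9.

44

x ≡ 2 (mod 7) gives x ∈ {2, 9, 16, 23, 30, 37, 44}.
The first of these with x mod 9 = 8 is 44.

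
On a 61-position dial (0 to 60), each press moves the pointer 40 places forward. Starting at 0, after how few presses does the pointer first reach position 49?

40⁻¹ ≡ 29 (mod 61) because 40·29 = 1160 = 19·61 + 1.
Multiplying both sides by 29: x ≡ 29·49 = 1421 ≡ 18 (mod 61).
Check: 40·18 = 720 = 11·61 + 49.

18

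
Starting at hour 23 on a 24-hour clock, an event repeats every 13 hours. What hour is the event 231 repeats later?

231·13 = 3003.
Dividing 3003 by 24 gives quotient 125 and remainder 3.
(23 + 3) mod 24 = 2.

2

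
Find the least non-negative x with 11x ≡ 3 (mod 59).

The inverse of 11 mod 59 is 43 (since 11·43 = 473 ≡ 1).
Multiplying both sides by 43: x ≡ 43·3 = 129 ≡ 11 (mod 59).

11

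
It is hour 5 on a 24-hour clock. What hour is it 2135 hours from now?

Dividing 2135 by 24 gives quotient 88 and remainder 23.
(5 + 23) mod 24 = 4.

4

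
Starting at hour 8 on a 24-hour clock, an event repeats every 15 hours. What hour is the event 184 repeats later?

184·15 = 2760.
Dividing 2760 by 24 gives quotient 115 and remainder 0.
(8 + 0) mod 24 = 8.

8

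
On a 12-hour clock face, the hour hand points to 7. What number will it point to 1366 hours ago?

1366 mod 12 = 10 (since 113·12 = 1356).
7 − 10 → 9 on a 12-hour dial.

9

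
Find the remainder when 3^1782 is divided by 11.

9

Square-and-reduce mod 11: 3^1≡3, 3^2≡9, 3^4≡4, 3^8≡5, 3^16≡3, 3^32≡9, 3^64≡4, 3^128≡5, 3^256≡3, 3^512≡9, 3^1024≡4.
1782 = 2 + 4 + 16 + 32 + 64 + 128 + 512 + 1024, so 3^1782 ≡ 9·4·3·9·4·5·9·4 ≡ 9 (mod 11).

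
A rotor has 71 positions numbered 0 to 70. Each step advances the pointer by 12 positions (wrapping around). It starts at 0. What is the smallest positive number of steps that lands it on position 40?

The inverse of 12 mod 71 is 6 (since 12·6 = 72 ≡ 1).
Multiplying both sides by 6: x ≡ 6·40 = 240 ≡ 27 (mod 71).

27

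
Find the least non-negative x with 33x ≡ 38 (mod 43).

33⁻¹ ≡ 30 (mod 43) because 33·30 = 990 = 23·43 + 1.
So x ≡ 30·38 = 1140 ≡ 22 (mod 43).
Check: 33·22 = 726 = 16·43 + 38.

22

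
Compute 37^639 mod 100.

73

Successive squares of 37 mod 100: 37^1≡37, 37^2≡69, 37^4≡61, 37^8≡21, 37^16≡41, 37^32≡81, 37^64≡61, 37^128≡21, 37^256≡41, 37^512≡81.
Since 639 = 1 + 2 + 4 + 8 + 16 + 32 + 64 + 512 in binary, 37^639 ≡ 37·69·61·21·41·81·61·81 ≡ 73 (mod 100).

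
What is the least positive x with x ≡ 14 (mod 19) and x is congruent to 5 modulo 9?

14

x ≡ 5 (mod 9) gives x ∈ {5, 14}.
The first of these with x mod 19 = 14 is 14.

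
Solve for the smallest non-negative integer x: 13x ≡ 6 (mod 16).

The inverse of 13 mod 16 is 5 (since 13·5 = 65 ≡ 1).
So x ≡ 5·6 = 30 ≡ 14 (mod 16).

14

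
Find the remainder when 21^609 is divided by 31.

By repeated squaring mod 31: 21^1≡21, 21^2≡7, 21^4≡18, 21^8≡14, 21^16≡10, 21^32≡7, 21^64≡18, 21^128≡14, 21^256≡10, 21^512≡7.
609 = 1 + 32 + 64 + 512, so 21^609 ≡ 21·7·18·7 ≡ 15 (mod 31).

15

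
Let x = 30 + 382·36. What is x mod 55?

382·36 = 13752.
13752 mod 55 = 2 (since 250·55 = 13750).
(30 + 2) mod 55 = 32.

32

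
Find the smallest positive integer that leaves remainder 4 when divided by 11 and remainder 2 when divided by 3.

x ≡ 2 (mod 3) gives x ∈ {2, 5, 8, 11, 14, 17, 20, 23, …}.
The first of these with x mod 11 = 4 is 26.

26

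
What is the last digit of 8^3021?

8

The units digit of 8^n cycles with period 4: 8, 4, 2, 6, …
3021 leaves remainder 1 on division by 4, so 8^3021 ends in 8.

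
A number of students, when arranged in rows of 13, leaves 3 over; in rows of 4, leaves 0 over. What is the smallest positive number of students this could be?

16

x ≡ 0 (mod 4) gives x ∈ {0, 4, 8, 12, 16}.
The first of these with x mod 13 = 3 is 16.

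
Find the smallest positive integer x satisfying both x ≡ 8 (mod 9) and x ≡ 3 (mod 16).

35

x ≡ 8 (mod 9) gives x ∈ {8, 17, 26, 35}.
The first of these with x mod 16 = 3 is 35.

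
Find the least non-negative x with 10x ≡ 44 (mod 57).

50

The inverse of 10 mod 57 is 40 (since 10·40 = 400 ≡ 1).
So x ≡ 40·44 = 1760 ≡ 50 (mod 57).
Check: 10·50 = 500 = 8·57 + 44.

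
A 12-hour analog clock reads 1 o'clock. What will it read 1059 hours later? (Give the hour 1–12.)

1059 = 88·12 + 3, so 1059 mod 12 = 3.
1 + 3 → 4 on a 12-hour dial.

4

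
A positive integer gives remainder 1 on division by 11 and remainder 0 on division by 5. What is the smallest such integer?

x ≡ 0 (mod 5) gives x ∈ {0, 5, 10, 15, 20, 25, 30, 35, …}.
The first of these with x mod 11 = 1 is 45.

45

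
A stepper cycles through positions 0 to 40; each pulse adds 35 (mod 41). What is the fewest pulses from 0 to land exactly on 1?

34

41 = 1·35 + 6
35 = 5·6 + 5
6 = 1·5 + 1
5 = 5·1 + 0
Back-substituting gives 35·34 ≡ 1 (mod 41).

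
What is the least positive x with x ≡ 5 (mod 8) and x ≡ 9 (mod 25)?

109

x ≡ 5 (mod 8) gives x ∈ {5, 13, 21, 29, 37, 45, 53, 61, …}.
The first of these with x mod 25 = 9 is 109.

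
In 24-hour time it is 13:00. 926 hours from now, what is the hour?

Dividing 926 by 24 gives quotient 38 and remainder 14.
(13 + 14) mod 24 = 3.

3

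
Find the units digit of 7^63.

Powers of 7 mod 10 repeat with period 4: 7, 9, 3, 1.
63 leaves remainder 3 on division by 4, so 7^63 ends in 3.

3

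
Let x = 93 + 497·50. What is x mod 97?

497·50 = 24850.
24850 − 256·97 = 18, so 24850 ≡ 18 (mod 97).
(93 + 18) mod 97 = 14.

14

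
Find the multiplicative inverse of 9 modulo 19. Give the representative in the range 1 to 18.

19 = 2·9 + 1
9 = 9·1 + 0
Back-substituting gives 9·17 ≡ 1 (mod 19).

17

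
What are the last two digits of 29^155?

49

Successive squares of 29 mod 100: 29^1≡29, 29^2≡41, 29^4≡81, 29^8≡61, 29^16≡21, 29^32≡41, 29^64≡81, 29^128≡61.
155 = 1 + 2 + 8 + 16 + 128, so 29^155 ≡ 29·41·61·21·61 ≡ 49 (mod 100).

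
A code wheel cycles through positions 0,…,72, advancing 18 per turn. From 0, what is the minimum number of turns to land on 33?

18⁻¹ ≡ 69 (mod 73) because 18·69 = 1242 = 17·73 + 1.
Multiplying both sides by 69: x ≡ 69·33 = 2277 ≡ 14 (mod 73).

14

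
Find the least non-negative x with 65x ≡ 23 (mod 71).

The inverse of 65 mod 71 is 59 (since 65·59 = 3835 ≡ 1).
Multiplying both sides by 59: x ≡ 59·23 = 1357 ≡ 8 (mod 71).

8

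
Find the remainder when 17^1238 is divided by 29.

28

By repeated squaring mod 29: 17^1≡17, 17^2≡28, 17^4≡1, 17^8≡1, 17^16≡1, 17^32≡1, 17^64≡1, 17^128≡1, 17^256≡1, 17^512≡1, 17^1024≡1.
1238 = 2 + 4 + 16 + 64 + 128 + 1024, so 17^1238 ≡ 28·1·1·1·1·1 ≡ 28 (mod 29).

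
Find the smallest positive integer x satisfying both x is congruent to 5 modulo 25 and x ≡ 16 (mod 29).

Since 29·19 ≡ 1 (mod 25), take x = 16 + 29·((5−16)·19 mod 25) = 16 + 29·16 = 480.
Check: 480 mod 25 = 5, 480 mod 29 = 16.

480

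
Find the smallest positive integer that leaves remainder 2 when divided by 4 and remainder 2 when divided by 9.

2

x ≡ 2 (mod 4) gives x ∈ {2}.
The first of these with x mod 9 = 2 is 2.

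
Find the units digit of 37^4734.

The units digit of 37^n cycles with period 4: 7, 9, 3, 1, …
4734 mod 4 = 2, so the last digit matches 7^2 = 9.

9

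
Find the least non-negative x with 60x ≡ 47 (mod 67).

60⁻¹ ≡ 19 (mod 67) because 60·19 = 1140 = 17·67 + 1.
So x ≡ 19·47 = 893 ≡ 22 (mod 67).
Check: 60·22 = 1320 = 19·67 + 47.

22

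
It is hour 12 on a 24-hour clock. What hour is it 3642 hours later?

3642 = 151·24 + 18, so 3642 mod 24 = 18.
(12 + 18) mod 24 = 6.

6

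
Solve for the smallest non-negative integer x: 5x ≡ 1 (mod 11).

9

The inverse of 5 mod 11 is 9 (since 5·9 = 45 ≡ 1).
Multiplying both sides by 9: x ≡ 9·1 = 9 ≡ 9 (mod 11).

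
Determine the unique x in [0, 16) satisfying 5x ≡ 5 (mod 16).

1

The inverse of 5 mod 16 is 13 (since 5·13 = 65 ≡ 1).
So x ≡ 13·5 = 65 ≡ 1 (mod 16).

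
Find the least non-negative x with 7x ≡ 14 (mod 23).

7⁻¹ ≡ 10 (mod 23) because 7·10 = 70 = 3·23 + 1.
Multiplying both sides by 10: x ≡ 10·14 = 140 ≡ 2 (mod 23).
Check: 7·2 = 14 = 0·23 + 14.

2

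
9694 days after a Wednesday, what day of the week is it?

9694 = 1384·7 + 6, so 9694 mod 7 = 6.
Wednesday + 6 days → Tuesday.

Tuesday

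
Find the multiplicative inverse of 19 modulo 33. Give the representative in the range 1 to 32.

7

19·7 = 133 = 4·33 + 1, so 19⁻¹ ≡ 7 (mod 33).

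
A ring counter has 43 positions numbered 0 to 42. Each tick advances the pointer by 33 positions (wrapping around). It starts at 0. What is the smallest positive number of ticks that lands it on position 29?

33⁻¹ ≡ 30 (mod 43) because 33·30 = 990 = 23·43 + 1.
So x ≡ 30·29 = 870 ≡ 10 (mod 43).

10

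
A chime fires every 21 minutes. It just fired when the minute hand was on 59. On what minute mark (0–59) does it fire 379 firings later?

379·21 = 7959.
Dividing 7959 by 60 gives quotient 132 and remainder 39.
(59 + 39) mod 60 = 38.

38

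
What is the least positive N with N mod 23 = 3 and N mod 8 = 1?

x ≡ 1 (mod 8) gives x ∈ {1, 9, 17, 25, 33, 41, 49}.
The first of these with x mod 23 = 3 is 49.

49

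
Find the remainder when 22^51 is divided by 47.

By repeated squaring mod 47: 22^1≡22, 22^2≡14, 22^4≡8, 22^8≡17, 22^16≡7, 22^32≡2.
Since 51 = 1 + 2 + 16 + 32 in binary, 22^51 ≡ 22·14·7·2 ≡ 35 (mod 47).

35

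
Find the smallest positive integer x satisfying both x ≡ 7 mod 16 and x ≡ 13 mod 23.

x ≡ 7 (mod 16) gives x ∈ {7, 23, 39, 55, 71, 87, 103, 119, …}.
The first of these with x mod 23 = 13 is 151.

151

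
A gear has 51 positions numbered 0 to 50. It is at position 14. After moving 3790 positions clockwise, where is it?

Dividing 3790 by 51 gives quotient 74 and remainder 16.
(14 + 16) mod 51 = 30.

30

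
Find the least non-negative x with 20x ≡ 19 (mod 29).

20⁻¹ ≡ 16 (mod 29) because 20·16 = 320 = 11·29 + 1.
Multiplying both sides by 16: x ≡ 16·19 = 304 ≡ 14 (mod 29).

14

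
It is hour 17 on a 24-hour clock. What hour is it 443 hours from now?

4

443 mod 24 = 11 (since 18·24 = 432).
(17 + 11) mod 24 = 4.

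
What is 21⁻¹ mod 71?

21·44 = 924 = 13·71 + 1, so 21⁻¹ ≡ 44 (mod 71).

44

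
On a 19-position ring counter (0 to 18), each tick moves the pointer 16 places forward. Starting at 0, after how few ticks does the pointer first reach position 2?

16⁻¹ ≡ 6 (mod 19) because 16·6 = 96 = 5·19 + 1.
Multiplying both sides by 6: x ≡ 6·2 = 12 ≡ 12 (mod 19).

12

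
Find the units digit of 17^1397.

Last digits of 7^n: 7, 9, 3, 1 (period 4).
1397 leaves remainder 1 on division by 4, so 17^1397 ends in 7.

7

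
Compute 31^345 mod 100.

Successive squares of 31 mod 100: 31^1≡31, 31^2≡61, 31^4≡21, 31^8≡41, 31^16≡81, 31^32≡61, 31^64≡21, 31^128≡41, 31^256≡81.
345 = 1 + 8 + 16 + 64 + 256, so 31^345 ≡ 31·41·81·21·81 ≡ 51 (mod 100).

51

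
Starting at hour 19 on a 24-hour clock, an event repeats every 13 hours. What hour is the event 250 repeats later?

250·13 = 3250.
Dividing 3250 by 24 gives quotient 135 and remainder 10.
(19 + 10) mod 24 = 5.

5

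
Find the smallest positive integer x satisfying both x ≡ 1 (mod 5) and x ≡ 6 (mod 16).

6

x ≡ 1 (mod 5) gives x ∈ {1, 6}.
The first of these with x mod 16 = 6 is 6.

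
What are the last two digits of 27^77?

47

By repeated squaring mod 100: 27^1≡27, 27^2≡29, 27^4≡41, 27^8≡81, 27^16≡61, 27^32≡21, 27^64≡41.
77 = 1 + 4 + 8 + 64, so 27^77 ≡ 27·41·81·41 ≡ 47 (mod 100).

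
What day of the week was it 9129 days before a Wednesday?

Tuesday

9129 − 1304·7 = 1, so 9129 ≡ 1 (mod 7).
Wednesday − 1 day → Tuesday.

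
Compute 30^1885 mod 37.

4

Successive squares of 30 mod 37: 30^1≡30, 30^2≡12, 30^4≡33, 30^8≡16, 30^16≡34, 30^32≡9, 30^64≡7, 30^128≡12, 30^256≡33, 30^512≡16, 30^1024≡34.
1885 = 1 + 4 + 8 + 16 + 64 + 256 + 512 + 1024, so 30^1885 ≡ 30·33·16·34·7·33·16·34 ≡ 4 (mod 37).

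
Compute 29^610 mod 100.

1

By repeated squaring mod 100: 29^1≡29, 29^2≡41, 29^4≡81, 29^8≡61, 29^16≡21, 29^32≡41, 29^64≡81, 29^128≡61, 29^256≡21, 29^512≡41.
Since 610 = 2 + 32 + 64 + 512 in binary, 29^610 ≡ 41·41·81·41 ≡ 1 (mod 100).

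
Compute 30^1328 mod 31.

1

By repeated squaring mod 31: 30^1≡30, 30^2≡1, 30^4≡1, 30^8≡1, 30^16≡1, 30^32≡1, 30^64≡1, 30^128≡1, 30^256≡1, 30^512≡1, 30^1024≡1.
Since 1328 = 16 + 32 + 256 + 1024 in binary, 30^1328 ≡ 1·1·1·1 ≡ 1 (mod 31).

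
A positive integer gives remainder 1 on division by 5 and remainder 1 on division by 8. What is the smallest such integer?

1

x ≡ 1 (mod 5) gives x ∈ {1}.
The first of these with x mod 8 = 1 is 1.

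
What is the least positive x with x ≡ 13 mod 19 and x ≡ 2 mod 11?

x ≡ 2 (mod 11) gives x ∈ {2, 13}.
The first of these with x mod 19 = 13 is 13.

13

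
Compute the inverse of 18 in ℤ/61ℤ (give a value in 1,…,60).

18·17 = 306 = 5·61 + 1, so 18⁻¹ ≡ 17 (mod 61).

17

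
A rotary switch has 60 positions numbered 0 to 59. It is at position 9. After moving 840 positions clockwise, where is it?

9

840 mod 60 = 0 (since 14·60 = 840).
(9 + 0) mod 60 = 9.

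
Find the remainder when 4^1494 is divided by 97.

Square-and-reduce mod 97: 4^1≡4, 4^2≡16, 4^4≡62, 4^8≡61, 4^16≡35, 4^32≡61, 4^64≡35, 4^128≡61, 4^256≡35, 4^512≡61, 4^1024≡35.
Since 1494 = 2 + 4 + 16 + 64 + 128 + 256 + 1024 in binary, 4^1494 ≡ 16·62·35·35·61·35·35 ≡ 22 (mod 97).

22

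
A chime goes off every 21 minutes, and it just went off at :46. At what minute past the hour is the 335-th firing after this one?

335·21 = 7035.
Dividing 7035 by 60 gives quotient 117 and remainder 15.
(46 + 15) mod 60 = 1.

1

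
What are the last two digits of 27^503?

By repeated squaring mod 100: 27^1≡27, 27^2≡29, 27^4≡41, 27^8≡81, 27^16≡61, 27^32≡21, 27^64≡41, 27^128≡81, 27^256≡61.
Since 503 = 1 + 2 + 4 + 16 + 32 + 64 + 128 + 256 in binary, 27^503 ≡ 27·29·41·61·21·41·81·61 ≡ 83 (mod 100).

83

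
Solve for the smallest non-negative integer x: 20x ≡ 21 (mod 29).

17

The inverse of 20 mod 29 is 16 (since 20·16 = 320 ≡ 1).
So x ≡ 16·21 = 336 ≡ 17 (mod 29).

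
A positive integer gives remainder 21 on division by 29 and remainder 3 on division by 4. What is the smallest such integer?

79

Since 4·22 ≡ 1 (mod 29), take x = 3 + 4·((21−3)·22 mod 29) = 3 + 4·19 = 79.
Check: 79 mod 29 = 21, 79 mod 4 = 3.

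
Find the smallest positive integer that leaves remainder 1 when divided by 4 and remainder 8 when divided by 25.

x ≡ 1 (mod 4) gives x ∈ {1, 5, 9, 13, 17, 21, 25, 29, …}.
The first of these with x mod 25 = 8 is 33.

33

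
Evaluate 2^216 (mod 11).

9

By repeated squaring mod 11: 2^1≡2, 2^2≡4, 2^4≡5, 2^8≡3, 2^16≡9, 2^32≡4, 2^64≡5, 2^128≡3.
216 = 8 + 16 + 64 + 128, so 2^216 ≡ 3·9·5·3 ≡ 9 (mod 11).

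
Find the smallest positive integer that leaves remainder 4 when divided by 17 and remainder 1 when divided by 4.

21

Since 4·13 ≡ 1 (mod 17), take x = 1 + 4·((4−1)·13 mod 17) = 1 + 4·5 = 21.
Check: 21 mod 17 = 4, 21 mod 4 = 1.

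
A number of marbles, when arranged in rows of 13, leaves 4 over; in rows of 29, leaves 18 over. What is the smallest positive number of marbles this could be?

Since 29·9 ≡ 1 (mod 13), take x = 18 + 29·((4−18)·9 mod 13) = 18 + 29·4 = 134.
Check: 134 mod 13 = 4, 134 mod 29 = 18.

134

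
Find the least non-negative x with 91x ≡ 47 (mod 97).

The inverse of 91 mod 97 is 16 (since 91·16 = 1456 ≡ 1).
Multiplying both sides by 16: x ≡ 16·47 = 752 ≡ 73 (mod 97).
Check: 91·73 = 6643 = 68·97 + 47.

73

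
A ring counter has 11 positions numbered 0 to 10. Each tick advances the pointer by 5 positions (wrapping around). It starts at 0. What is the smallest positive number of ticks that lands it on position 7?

5⁻¹ ≡ 9 (mod 11) because 5·9 = 45 = 4·11 + 1.
Multiplying both sides by 9: x ≡ 9·7 = 63 ≡ 8 (mod 11).

8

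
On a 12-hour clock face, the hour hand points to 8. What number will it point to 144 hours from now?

144 = 12·12 + 0, so 144 mod 12 = 0.
8 + 0 → 8 on a 12-hour dial.

8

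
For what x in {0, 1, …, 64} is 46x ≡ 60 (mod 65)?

55

The inverse of 46 mod 65 is 41 (since 46·41 = 1886 ≡ 1).
So x ≡ 41·60 = 2460 ≡ 55 (mod 65).
Check: 46·55 = 2530 = 38·65 + 60.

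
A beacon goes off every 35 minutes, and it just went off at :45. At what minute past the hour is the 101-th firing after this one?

40

101·35 = 3535.
3535 = 58·60 + 55, so 3535 mod 60 = 55.
(45 + 55) mod 60 = 40.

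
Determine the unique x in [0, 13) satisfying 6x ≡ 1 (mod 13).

6⁻¹ ≡ 11 (mod 13) because 6·11 = 66 = 5·13 + 1.
So x ≡ 11·1 = 11 ≡ 11 (mod 13).
Check: 6·11 = 66 = 5·13 + 1.

11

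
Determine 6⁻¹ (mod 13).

13 = 2·6 + 1
6 = 6·1 + 0
Back-substituting gives 6·11 ≡ 1 (mod 13).

11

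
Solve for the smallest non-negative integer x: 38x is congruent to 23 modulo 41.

6

38⁻¹ ≡ 27 (mod 41) because 38·27 = 1026 = 25·41 + 1.
Multiplying both sides by 27: x ≡ 27·23 = 621 ≡ 6 (mod 41).
Check: 38·6 = 228 = 5·41 + 23.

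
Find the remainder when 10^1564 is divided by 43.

23

By repeated squaring mod 43: 10^1≡10, 10^2≡14, 10^4≡24, 10^8≡17, 10^16≡31, 10^32≡15, 10^64≡10, 10^128≡14, 10^256≡24, 10^512≡17, 10^1024≡31.
Since 1564 = 4 + 8 + 16 + 512 + 1024 in binary, 10^1564 ≡ 24·17·31·17·31 ≡ 23 (mod 43).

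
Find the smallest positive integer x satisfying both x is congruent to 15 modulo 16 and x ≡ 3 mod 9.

Since 9·9 ≡ 1 (mod 16), take x = 3 + 9·((15−3)·9 mod 16) = 3 + 9·12 = 111.
Check: 111 mod 16 = 15, 111 mod 9 = 3.

111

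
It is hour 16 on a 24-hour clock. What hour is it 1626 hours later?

1626 − 67·24 = 18, so 1626 ≡ 18 (mod 24).
(16 + 18) mod 24 = 10.

10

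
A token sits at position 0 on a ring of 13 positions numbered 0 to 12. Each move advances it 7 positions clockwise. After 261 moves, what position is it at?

261·7 = 1827.
1827 = 140·13 + 7, so 1827 mod 13 = 7.
(0 + 7) mod 13 = 7.

7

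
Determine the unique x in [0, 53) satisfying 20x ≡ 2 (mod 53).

16

The inverse of 20 mod 53 is 8 (since 20·8 = 160 ≡ 1).
Multiplying both sides by 8: x ≡ 8·2 = 16 ≡ 16 (mod 53).
Check: 20·16 = 320 = 6·53 + 2.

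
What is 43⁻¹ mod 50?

7

50 = 1·43 + 7
43 = 6·7 + 1
7 = 7·1 + 0
Back-substituting gives 43·7 ≡ 1 (mod 50).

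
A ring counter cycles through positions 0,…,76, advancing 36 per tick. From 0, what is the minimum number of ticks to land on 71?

64

36⁻¹ ≡ 15 (mod 77) because 36·15 = 540 = 7·77 + 1.
So x ≡ 15·71 = 1065 ≡ 64 (mod 77).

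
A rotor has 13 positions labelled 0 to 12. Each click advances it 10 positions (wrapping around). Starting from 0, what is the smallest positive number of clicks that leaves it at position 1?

4

13 = 1·10 + 3
10 = 3·3 + 1
3 = 3·1 + 0
Back-substituting gives 10·4 ≡ 1 (mod 13).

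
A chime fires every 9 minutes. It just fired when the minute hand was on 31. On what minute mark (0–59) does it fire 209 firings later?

52

209·9 = 1881.
Dividing 1881 by 60 gives quotient 31 and remainder 21.
(31 + 21) mod 60 = 52.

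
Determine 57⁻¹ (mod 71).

5

71 = 1·57 + 14
57 = 4·14 + 1
14 = 14·1 + 0
Back-substituting gives 57·5 ≡ 1 (mod 71).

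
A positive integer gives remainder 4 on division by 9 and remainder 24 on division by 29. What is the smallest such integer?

256

x ≡ 4 (mod 9) gives x ∈ {4, 13, 22, 31, 40, 49, 58, 67, …}.
The first of these with x mod 29 = 24 is 256.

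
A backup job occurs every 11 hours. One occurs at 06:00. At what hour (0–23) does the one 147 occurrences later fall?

15

147·11 = 1617.
1617 − 67·24 = 9, so 1617 ≡ 9 (mod 24).
(6 + 9) mod 24 = 15.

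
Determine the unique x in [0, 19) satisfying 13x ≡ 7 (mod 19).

The inverse of 13 mod 19 is 3 (since 13·3 = 39 ≡ 1).
Multiplying both sides by 3: x ≡ 3·7 = 21 ≡ 2 (mod 19).

2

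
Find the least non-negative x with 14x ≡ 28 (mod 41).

The inverse of 14 mod 41 is 3 (since 14·3 = 42 ≡ 1).
So x ≡ 3·28 = 84 ≡ 2 (mod 41).
Check: 14·2 = 28 = 0·41 + 28.

2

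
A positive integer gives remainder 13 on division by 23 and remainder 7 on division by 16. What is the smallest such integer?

x ≡ 7 (mod 16) gives x ∈ {7, 23, 39, 55, 71, 87, 103, 119, …}.
The first of these with x mod 23 = 13 is 151.

151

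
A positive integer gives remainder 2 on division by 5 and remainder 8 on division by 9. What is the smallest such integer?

17

x ≡ 2 (mod 5) gives x ∈ {2, 7, 12, 17}.
The first of these with x mod 9 = 8 is 17.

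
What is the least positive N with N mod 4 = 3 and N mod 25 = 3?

x ≡ 3 (mod 4) gives x ∈ {3}.
The first of these with x mod 25 = 3 is 3.

3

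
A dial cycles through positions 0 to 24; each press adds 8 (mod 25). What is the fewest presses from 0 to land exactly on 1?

22

25 = 3·8 + 1
8 = 8·1 + 0
Back-substituting gives 8·22 ≡ 1 (mod 25).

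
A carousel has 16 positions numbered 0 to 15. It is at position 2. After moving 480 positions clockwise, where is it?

2

480 mod 16 = 0 (since 30·16 = 480).
(2 + 0) mod 16 = 2.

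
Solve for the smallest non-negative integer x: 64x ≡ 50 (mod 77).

The inverse of 64 mod 77 is 71 (since 64·71 = 4544 ≡ 1).
Multiplying both sides by 71: x ≡ 71·50 = 3550 ≡ 8 (mod 77).

8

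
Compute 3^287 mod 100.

By repeated squaring mod 100: 3^1≡3, 3^2≡9, 3^4≡81, 3^8≡61, 3^16≡21, 3^32≡41, 3^64≡81, 3^128≡61, 3^256≡21.
Since 287 = 1 + 2 + 4 + 8 + 16 + 256 in binary, 3^287 ≡ 3·9·81·61·21·21 ≡ 87 (mod 100).

87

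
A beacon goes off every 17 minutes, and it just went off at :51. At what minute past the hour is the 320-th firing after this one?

320·17 = 5440.
5440 = 90·60 + 40, so 5440 mod 60 = 40.
(51 + 40) mod 60 = 31.

31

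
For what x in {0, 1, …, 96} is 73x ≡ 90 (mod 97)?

The inverse of 73 mod 97 is 4 (since 73·4 = 292 ≡ 1).
Multiplying both sides by 4: x ≡ 4·90 = 360 ≡ 69 (mod 97).

69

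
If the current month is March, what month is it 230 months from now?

230 = 19·12 + 2, so 230 mod 12 = 2.
March + 2 months → May.

May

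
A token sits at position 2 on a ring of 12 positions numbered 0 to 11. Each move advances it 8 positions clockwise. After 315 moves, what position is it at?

315·8 = 2520.
2520 − 210·12 = 0, so 2520 ≡ 0 (mod 12).
(2 + 0) mod 12 = 2.

2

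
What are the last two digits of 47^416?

21

Successive squares of 47 mod 100: 47^1≡47, 47^2≡9, 47^4≡81, 47^8≡61, 47^16≡21, 47^32≡41, 47^64≡81, 47^128≡61, 47^256≡21.
Since 416 = 32 + 128 + 256 in binary, 47^416 ≡ 41·61·21 ≡ 21 (mod 100).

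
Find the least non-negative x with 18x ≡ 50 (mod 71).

18⁻¹ ≡ 4 (mod 71) because 18·4 = 72 = 1·71 + 1.
Multiplying both sides by 4: x ≡ 4·50 = 200 ≡ 58 (mod 71).

58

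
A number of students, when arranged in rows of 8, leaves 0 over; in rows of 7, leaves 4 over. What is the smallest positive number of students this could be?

Since 7·7 ≡ 1 (mod 8), take x = 4 + 7·((0−4)·7 mod 8) = 4 + 7·4 = 32.
Check: 32 mod 8 = 0, 32 mod 7 = 4.

32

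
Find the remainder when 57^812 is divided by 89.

2

By repeated squaring mod 89: 57^1≡57, 57^2≡45, 57^4≡67, 57^8≡39, 57^16≡8, 57^32≡64, 57^64≡2, 57^128≡4, 57^256≡16, 57^512≡78.
Since 812 = 4 + 8 + 32 + 256 + 512 in binary, 57^812 ≡ 67·39·64·16·78 ≡ 2 (mod 89).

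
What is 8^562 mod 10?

Last digits of 8^n: 8, 4, 2, 6 (period 4).
562 leaves remainder 2 on division by 4, so 8^562 ends in 4.

4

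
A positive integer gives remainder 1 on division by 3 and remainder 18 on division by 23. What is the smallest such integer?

64

Since 23·2 ≡ 1 (mod 3), take x = 18 + 23·((1−18)·2 mod 3) = 18 + 23·2 = 64.
Check: 64 mod 3 = 1, 64 mod 23 = 18.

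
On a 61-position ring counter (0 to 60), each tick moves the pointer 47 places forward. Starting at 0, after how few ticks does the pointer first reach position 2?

26

47⁻¹ ≡ 13 (mod 61) because 47·13 = 611 = 10·61 + 1.
Multiplying both sides by 13: x ≡ 13·2 = 26 ≡ 26 (mod 61).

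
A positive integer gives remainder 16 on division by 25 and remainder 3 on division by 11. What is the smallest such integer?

91

x ≡ 3 (mod 11) gives x ∈ {3, 14, 25, 36, 47, 58, 69, 80, …}.
The first of these with x mod 25 = 16 is 91.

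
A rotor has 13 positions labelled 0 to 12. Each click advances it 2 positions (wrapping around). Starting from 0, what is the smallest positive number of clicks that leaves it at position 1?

7

13 = 6·2 + 1
2 = 2·1 + 0
Back-substituting gives 2·7 ≡ 1 (mod 13).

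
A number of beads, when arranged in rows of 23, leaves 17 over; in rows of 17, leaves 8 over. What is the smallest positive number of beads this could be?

x ≡ 8 (mod 17) gives x ∈ {8, 25, 42, 59, 76, 93, 110, 127, …}.
The first of these with x mod 23 = 17 is 178.

178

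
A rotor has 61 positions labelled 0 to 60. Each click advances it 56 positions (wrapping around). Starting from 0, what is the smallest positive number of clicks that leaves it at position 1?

56·12 = 672 = 11·61 + 1, so 56⁻¹ ≡ 12 (mod 61).

12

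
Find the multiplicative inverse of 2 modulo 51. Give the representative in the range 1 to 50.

51 = 25·2 + 1
2 = 2·1 + 0
Back-substituting gives 2·26 ≡ 1 (mod 51).

26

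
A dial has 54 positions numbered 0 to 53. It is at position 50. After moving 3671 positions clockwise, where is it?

49

Dividing 3671 by 54 gives quotient 67 and remainder 53.
(50 + 53) mod 54 = 49.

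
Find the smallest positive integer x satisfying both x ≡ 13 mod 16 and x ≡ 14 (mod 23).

221

x ≡ 13 (mod 16) gives x ∈ {13, 29, 45, 61, 77, 93, 109, 125, …}.
The first of these with x mod 23 = 14 is 221.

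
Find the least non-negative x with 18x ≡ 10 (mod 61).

The inverse of 18 mod 61 is 17 (since 18·17 = 306 ≡ 1).
So x ≡ 17·10 = 170 ≡ 48 (mod 61).

48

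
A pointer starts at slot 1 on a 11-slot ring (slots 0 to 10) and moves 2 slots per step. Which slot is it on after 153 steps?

10

153·2 = 306.
306 − 27·11 = 9, so 306 ≡ 9 (mod 11).
(1 + 9) mod 11 = 10.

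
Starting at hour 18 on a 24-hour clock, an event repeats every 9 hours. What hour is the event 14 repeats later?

14·9 = 126.
126 − 5·24 = 6, so 126 ≡ 6 (mod 24).
(18 + 6) mod 24 = 0.

0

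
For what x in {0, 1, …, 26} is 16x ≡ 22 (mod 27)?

25

The inverse of 16 mod 27 is 22 (since 16·22 = 352 ≡ 1).
So x ≡ 22·22 = 484 ≡ 25 (mod 27).
Check: 16·25 = 400 = 14·27 + 22.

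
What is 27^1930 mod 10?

9

Last digits of 7^n: 7, 9, 3, 1 (period 4).
1930 leaves remainder 2 on division by 4, so 27^1930 ends in 9.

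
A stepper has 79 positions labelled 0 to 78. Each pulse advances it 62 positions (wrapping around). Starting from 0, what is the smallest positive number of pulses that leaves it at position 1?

65

79 = 1·62 + 17
62 = 3·17 + 11
17 = 1·11 + 6
11 = 1·6 + 5
6 = 1·5 + 1
5 = 5·1 + 0
Back-substituting gives 62·65 ≡ 1 (mod 79).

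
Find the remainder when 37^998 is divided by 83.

59

Square-and-reduce mod 83: 37^1≡37, 37^2≡41, 37^4≡21, 37^8≡26, 37^16≡12, 37^32≡61, 37^64≡69, 37^128≡30, 37^256≡70, 37^512≡3.
998 = 2 + 4 + 32 + 64 + 128 + 256 + 512, so 37^998 ≡ 41·21·61·69·30·70·3 ≡ 59 (mod 83).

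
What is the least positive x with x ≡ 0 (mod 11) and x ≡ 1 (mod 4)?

33

x ≡ 1 (mod 4) gives x ∈ {1, 5, 9, 13, 17, 21, 25, 29, …}.
The first of these with x mod 11 = 0 is 33.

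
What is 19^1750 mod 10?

Last digits of 9^n: 9, 1 (period 2).
1750 mod 2 = 0, so the last digit matches 9^2 = 1.

1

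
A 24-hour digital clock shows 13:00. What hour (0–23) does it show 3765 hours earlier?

16

3765 mod 24 = 21 (since 156·24 = 3744).
(13 − 21) mod 24 = 16.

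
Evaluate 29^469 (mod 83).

27

By repeated squaring mod 83: 29^1≡29, 29^2≡11, 29^4≡38, 29^8≡33, 29^16≡10, 29^32≡17, 29^64≡40, 29^128≡23, 29^256≡31.
Since 469 = 1 + 4 + 16 + 64 + 128 + 256 in binary, 29^469 ≡ 29·38·10·40·23·31 ≡ 27 (mod 83).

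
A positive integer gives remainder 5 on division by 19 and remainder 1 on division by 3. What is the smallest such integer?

43

x ≡ 1 (mod 3) gives x ∈ {1, 4, 7, 10, 13, 16, 19, 22, …}.
The first of these with x mod 19 = 5 is 43.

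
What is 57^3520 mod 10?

Powers of 7 mod 10 repeat with period 4: 7, 9, 3, 1.
3520 mod 4 = 0, so the last digit matches 7^4 = 1.

1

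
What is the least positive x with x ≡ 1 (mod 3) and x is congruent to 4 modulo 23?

x ≡ 1 (mod 3) gives x ∈ {1, 4}.
The first of these with x mod 23 = 4 is 4.

4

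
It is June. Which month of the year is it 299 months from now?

299 = 24·12 + 11, so 299 mod 12 = 11.
June + 11 months → May.

May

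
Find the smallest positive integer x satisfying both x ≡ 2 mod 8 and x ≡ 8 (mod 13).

Since 13·5 ≡ 1 (mod 8), take x = 8 + 13·((2−8)·5 mod 8) = 8 + 13·2 = 34.
Check: 34 mod 8 = 2, 34 mod 13 = 8.

34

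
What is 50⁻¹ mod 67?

63

50·63 = 3150 = 47·67 + 1, so 50⁻¹ ≡ 63 (mod 67).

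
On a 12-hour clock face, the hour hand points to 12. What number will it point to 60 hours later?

60 = 5·12 + 0, so 60 mod 12 = 0.
12 + 0 → 12 on a 12-hour dial.

12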